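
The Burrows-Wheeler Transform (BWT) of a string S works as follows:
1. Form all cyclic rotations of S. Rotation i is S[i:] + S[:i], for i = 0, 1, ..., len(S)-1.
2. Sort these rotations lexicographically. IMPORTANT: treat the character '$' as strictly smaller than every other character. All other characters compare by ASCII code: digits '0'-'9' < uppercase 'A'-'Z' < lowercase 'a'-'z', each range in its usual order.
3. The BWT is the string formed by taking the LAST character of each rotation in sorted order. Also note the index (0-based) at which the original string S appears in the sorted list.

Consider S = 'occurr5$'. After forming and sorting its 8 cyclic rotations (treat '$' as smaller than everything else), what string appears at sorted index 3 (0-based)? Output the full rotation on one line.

Answer: curr5$oc

Derivation:
All 8 rotations (rotation i = S[i:]+S[:i]):
  rot[0] = occurr5$
  rot[1] = ccurr5$o
  rot[2] = curr5$oc
  rot[3] = urr5$occ
  rot[4] = rr5$occu
  rot[5] = r5$occur
  rot[6] = 5$occurr
  rot[7] = $occurr5
Sorted (with $ < everything):
  sorted[0] = $occurr5
  sorted[1] = 5$occurr
  sorted[2] = ccurr5$o
  sorted[3] = curr5$oc
  sorted[4] = occurr5$
  sorted[5] = r5$occur
  sorted[6] = rr5$occu
  sorted[7] = urr5$occ
sorted[3] = curr5$oc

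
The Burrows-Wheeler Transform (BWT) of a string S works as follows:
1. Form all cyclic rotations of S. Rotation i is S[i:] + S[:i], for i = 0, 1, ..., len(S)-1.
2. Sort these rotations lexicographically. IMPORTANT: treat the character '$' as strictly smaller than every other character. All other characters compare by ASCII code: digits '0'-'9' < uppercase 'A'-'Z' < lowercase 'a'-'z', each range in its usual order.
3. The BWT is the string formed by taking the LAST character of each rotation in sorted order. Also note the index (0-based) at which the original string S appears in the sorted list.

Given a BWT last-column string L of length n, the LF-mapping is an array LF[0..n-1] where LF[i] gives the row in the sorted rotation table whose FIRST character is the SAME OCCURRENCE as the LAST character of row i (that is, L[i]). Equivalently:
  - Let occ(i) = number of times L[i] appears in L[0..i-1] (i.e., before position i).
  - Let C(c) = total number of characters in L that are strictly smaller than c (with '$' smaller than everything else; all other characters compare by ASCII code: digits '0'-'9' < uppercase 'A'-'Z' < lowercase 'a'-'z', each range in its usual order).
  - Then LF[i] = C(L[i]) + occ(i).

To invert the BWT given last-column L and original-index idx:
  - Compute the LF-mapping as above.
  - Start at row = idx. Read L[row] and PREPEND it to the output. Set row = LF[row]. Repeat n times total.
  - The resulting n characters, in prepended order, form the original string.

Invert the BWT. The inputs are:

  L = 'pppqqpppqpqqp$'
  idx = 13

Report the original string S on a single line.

LF mapping: 1 2 3 9 10 4 5 6 11 7 12 13 8 0
Walk LF starting at row 13, prepending L[row]:
  step 1: row=13, L[13]='$', prepend. Next row=LF[13]=0
  step 2: row=0, L[0]='p', prepend. Next row=LF[0]=1
  step 3: row=1, L[1]='p', prepend. Next row=LF[1]=2
  step 4: row=2, L[2]='p', prepend. Next row=LF[2]=3
  step 5: row=3, L[3]='q', prepend. Next row=LF[3]=9
  step 6: row=9, L[9]='p', prepend. Next row=LF[9]=7
  step 7: row=7, L[7]='p', prepend. Next row=LF[7]=6
  step 8: row=6, L[6]='p', prepend. Next row=LF[6]=5
  step 9: row=5, L[5]='p', prepend. Next row=LF[5]=4
  step 10: row=4, L[4]='q', prepend. Next row=LF[4]=10
  step 11: row=10, L[10]='q', prepend. Next row=LF[10]=12
  step 12: row=12, L[12]='p', prepend. Next row=LF[12]=8
  step 13: row=8, L[8]='q', prepend. Next row=LF[8]=11
  step 14: row=11, L[11]='q', prepend. Next row=LF[11]=13
Reversed output: qqpqqppppqppp$

Answer: qqpqqppppqppp$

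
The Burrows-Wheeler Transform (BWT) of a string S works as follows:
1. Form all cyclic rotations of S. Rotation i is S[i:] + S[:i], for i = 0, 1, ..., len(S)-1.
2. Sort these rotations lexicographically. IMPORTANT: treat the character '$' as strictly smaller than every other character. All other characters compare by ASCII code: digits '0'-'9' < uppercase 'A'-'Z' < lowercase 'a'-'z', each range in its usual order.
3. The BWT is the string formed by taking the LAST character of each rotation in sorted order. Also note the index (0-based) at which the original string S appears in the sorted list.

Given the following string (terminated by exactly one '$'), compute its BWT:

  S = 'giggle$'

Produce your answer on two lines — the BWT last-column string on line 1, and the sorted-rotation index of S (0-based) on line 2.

Answer: eli$ggg
3

Derivation:
All 7 rotations (rotation i = S[i:]+S[:i]):
  rot[0] = giggle$
  rot[1] = iggle$g
  rot[2] = ggle$gi
  rot[3] = gle$gig
  rot[4] = le$gigg
  rot[5] = e$giggl
  rot[6] = $giggle
Sorted (with $ < everything):
  sorted[0] = $giggle  (last char: 'e')
  sorted[1] = e$giggl  (last char: 'l')
  sorted[2] = ggle$gi  (last char: 'i')
  sorted[3] = giggle$  (last char: '$')
  sorted[4] = gle$gig  (last char: 'g')
  sorted[5] = iggle$g  (last char: 'g')
  sorted[6] = le$gigg  (last char: 'g')
Last column: eli$ggg
Original string S is at sorted index 3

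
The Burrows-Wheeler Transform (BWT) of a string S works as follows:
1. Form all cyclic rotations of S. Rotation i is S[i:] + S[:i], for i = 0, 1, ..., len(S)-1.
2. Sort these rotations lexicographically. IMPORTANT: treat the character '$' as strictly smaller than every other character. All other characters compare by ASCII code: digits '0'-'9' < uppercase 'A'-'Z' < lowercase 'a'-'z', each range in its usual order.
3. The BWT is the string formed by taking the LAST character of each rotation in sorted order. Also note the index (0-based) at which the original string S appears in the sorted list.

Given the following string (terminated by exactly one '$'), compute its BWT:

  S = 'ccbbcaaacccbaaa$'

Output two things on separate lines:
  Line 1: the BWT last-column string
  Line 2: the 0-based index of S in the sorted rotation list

Answer: aaabcaaccbbccc$a
14

Derivation:
All 16 rotations (rotation i = S[i:]+S[:i]):
  rot[0] = ccbbcaaacccbaaa$
  rot[1] = cbbcaaacccbaaa$c
  rot[2] = bbcaaacccbaaa$cc
  rot[3] = bcaaacccbaaa$ccb
  rot[4] = caaacccbaaa$ccbb
  rot[5] = aaacccbaaa$ccbbc
  rot[6] = aacccbaaa$ccbbca
  rot[7] = acccbaaa$ccbbcaa
  rot[8] = cccbaaa$ccbbcaaa
  rot[9] = ccbaaa$ccbbcaaac
  rot[10] = cbaaa$ccbbcaaacc
  rot[11] = baaa$ccbbcaaaccc
  rot[12] = aaa$ccbbcaaacccb
  rot[13] = aa$ccbbcaaacccba
  rot[14] = a$ccbbcaaacccbaa
  rot[15] = $ccbbcaaacccbaaa
Sorted (with $ < everything):
  sorted[0] = $ccbbcaaacccbaaa  (last char: 'a')
  sorted[1] = a$ccbbcaaacccbaa  (last char: 'a')
  sorted[2] = aa$ccbbcaaacccba  (last char: 'a')
  sorted[3] = aaa$ccbbcaaacccb  (last char: 'b')
  sorted[4] = aaacccbaaa$ccbbc  (last char: 'c')
  sorted[5] = aacccbaaa$ccbbca  (last char: 'a')
  sorted[6] = acccbaaa$ccbbcaa  (last char: 'a')
  sorted[7] = baaa$ccbbcaaaccc  (last char: 'c')
  sorted[8] = bbcaaacccbaaa$cc  (last char: 'c')
  sorted[9] = bcaaacccbaaa$ccb  (last char: 'b')
  sorted[10] = caaacccbaaa$ccbb  (last char: 'b')
  sorted[11] = cbaaa$ccbbcaaacc  (last char: 'c')
  sorted[12] = cbbcaaacccbaaa$c  (last char: 'c')
  sorted[13] = ccbaaa$ccbbcaaac  (last char: 'c')
  sorted[14] = ccbbcaaacccbaaa$  (last char: '$')
  sorted[15] = cccbaaa$ccbbcaaa  (last char: 'a')
Last column: aaabcaaccbbccc$a
Original string S is at sorted index 14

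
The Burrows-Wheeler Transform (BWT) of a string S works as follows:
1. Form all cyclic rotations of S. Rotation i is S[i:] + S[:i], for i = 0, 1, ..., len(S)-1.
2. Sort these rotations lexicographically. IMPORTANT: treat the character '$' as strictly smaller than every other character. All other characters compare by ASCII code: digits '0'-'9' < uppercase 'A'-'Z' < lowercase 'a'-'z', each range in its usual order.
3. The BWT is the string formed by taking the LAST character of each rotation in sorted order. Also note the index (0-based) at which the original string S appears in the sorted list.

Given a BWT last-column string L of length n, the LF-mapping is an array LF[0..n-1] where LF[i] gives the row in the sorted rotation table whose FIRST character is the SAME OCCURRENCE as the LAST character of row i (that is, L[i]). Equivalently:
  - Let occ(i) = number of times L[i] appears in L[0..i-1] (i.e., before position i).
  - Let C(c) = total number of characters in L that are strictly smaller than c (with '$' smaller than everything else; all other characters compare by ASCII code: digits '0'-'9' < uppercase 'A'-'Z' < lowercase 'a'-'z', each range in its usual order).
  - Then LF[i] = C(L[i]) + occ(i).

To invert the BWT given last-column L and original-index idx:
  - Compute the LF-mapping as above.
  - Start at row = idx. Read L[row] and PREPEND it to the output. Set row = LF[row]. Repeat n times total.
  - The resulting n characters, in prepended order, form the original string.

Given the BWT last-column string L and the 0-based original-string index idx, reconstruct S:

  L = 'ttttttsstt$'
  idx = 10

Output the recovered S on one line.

Answer: ttttsttstt$

Derivation:
LF mapping: 3 4 5 6 7 8 1 2 9 10 0
Walk LF starting at row 10, prepending L[row]:
  step 1: row=10, L[10]='$', prepend. Next row=LF[10]=0
  step 2: row=0, L[0]='t', prepend. Next row=LF[0]=3
  step 3: row=3, L[3]='t', prepend. Next row=LF[3]=6
  step 4: row=6, L[6]='s', prepend. Next row=LF[6]=1
  step 5: row=1, L[1]='t', prepend. Next row=LF[1]=4
  step 6: row=4, L[4]='t', prepend. Next row=LF[4]=7
  step 7: row=7, L[7]='s', prepend. Next row=LF[7]=2
  step 8: row=2, L[2]='t', prepend. Next row=LF[2]=5
  step 9: row=5, L[5]='t', prepend. Next row=LF[5]=8
  step 10: row=8, L[8]='t', prepend. Next row=LF[8]=9
  step 11: row=9, L[9]='t', prepend. Next row=LF[9]=10
Reversed output: ttttsttstt$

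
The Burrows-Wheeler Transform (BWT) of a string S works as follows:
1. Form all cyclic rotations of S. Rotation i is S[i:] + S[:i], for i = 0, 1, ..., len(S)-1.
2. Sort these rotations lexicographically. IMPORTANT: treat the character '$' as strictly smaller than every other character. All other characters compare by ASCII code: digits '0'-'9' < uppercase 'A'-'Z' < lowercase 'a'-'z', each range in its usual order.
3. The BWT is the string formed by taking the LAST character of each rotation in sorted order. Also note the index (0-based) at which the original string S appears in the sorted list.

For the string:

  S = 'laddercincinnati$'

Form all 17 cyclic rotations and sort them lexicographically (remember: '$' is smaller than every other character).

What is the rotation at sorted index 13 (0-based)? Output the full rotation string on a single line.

Answer: ncinnati$ladderci

Derivation:
All 17 rotations (rotation i = S[i:]+S[:i]):
  rot[0] = laddercincinnati$
  rot[1] = addercincinnati$l
  rot[2] = ddercincinnati$la
  rot[3] = dercincinnati$lad
  rot[4] = ercincinnati$ladd
  rot[5] = rcincinnati$ladde
  rot[6] = cincinnati$ladder
  rot[7] = incinnati$ladderc
  rot[8] = ncinnati$ladderci
  rot[9] = cinnati$laddercin
  rot[10] = innati$laddercinc
  rot[11] = nnati$laddercinci
  rot[12] = nati$laddercincin
  rot[13] = ati$laddercincinn
  rot[14] = ti$laddercincinna
  rot[15] = i$laddercincinnat
  rot[16] = $laddercincinnati
Sorted (with $ < everything):
  sorted[0] = $laddercincinnati
  sorted[1] = addercincinnati$l
  sorted[2] = ati$laddercincinn
  sorted[3] = cincinnati$ladder
  sorted[4] = cinnati$laddercin
  sorted[5] = ddercincinnati$la
  sorted[6] = dercincinnati$lad
  sorted[7] = ercincinnati$ladd
  sorted[8] = i$laddercincinnat
  sorted[9] = incinnati$ladderc
  sorted[10] = innati$laddercinc
  sorted[11] = laddercincinnati$
  sorted[12] = nati$laddercincin
  sorted[13] = ncinnati$ladderci
  sorted[14] = nnati$laddercinci
  sorted[15] = rcincinnati$ladde
  sorted[16] = ti$laddercincinna
sorted[13] = ncinnati$ladderci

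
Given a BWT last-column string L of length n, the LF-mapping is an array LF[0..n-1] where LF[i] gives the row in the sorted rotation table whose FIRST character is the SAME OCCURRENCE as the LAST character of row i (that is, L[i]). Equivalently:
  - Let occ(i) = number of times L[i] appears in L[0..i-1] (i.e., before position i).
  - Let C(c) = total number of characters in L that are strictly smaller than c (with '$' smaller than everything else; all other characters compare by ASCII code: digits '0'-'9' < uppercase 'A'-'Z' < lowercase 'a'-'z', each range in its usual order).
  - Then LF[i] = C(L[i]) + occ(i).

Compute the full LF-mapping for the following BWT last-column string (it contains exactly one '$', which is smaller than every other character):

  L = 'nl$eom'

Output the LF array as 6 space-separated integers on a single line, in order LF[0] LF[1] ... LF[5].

Char counts: '$':1, 'e':1, 'l':1, 'm':1, 'n':1, 'o':1
C (first-col start): C('$')=0, C('e')=1, C('l')=2, C('m')=3, C('n')=4, C('o')=5
L[0]='n': occ=0, LF[0]=C('n')+0=4+0=4
L[1]='l': occ=0, LF[1]=C('l')+0=2+0=2
L[2]='$': occ=0, LF[2]=C('$')+0=0+0=0
L[3]='e': occ=0, LF[3]=C('e')+0=1+0=1
L[4]='o': occ=0, LF[4]=C('o')+0=5+0=5
L[5]='m': occ=0, LF[5]=C('m')+0=3+0=3

Answer: 4 2 0 1 5 3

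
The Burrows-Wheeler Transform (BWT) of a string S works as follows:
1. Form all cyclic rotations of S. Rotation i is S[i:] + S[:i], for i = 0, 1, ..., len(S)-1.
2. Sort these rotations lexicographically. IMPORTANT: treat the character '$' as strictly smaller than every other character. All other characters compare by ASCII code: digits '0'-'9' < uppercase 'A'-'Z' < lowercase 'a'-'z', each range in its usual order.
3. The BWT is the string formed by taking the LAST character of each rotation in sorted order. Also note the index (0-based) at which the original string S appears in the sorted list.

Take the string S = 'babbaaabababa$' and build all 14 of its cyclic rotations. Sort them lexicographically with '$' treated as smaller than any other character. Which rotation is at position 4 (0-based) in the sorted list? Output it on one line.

All 14 rotations (rotation i = S[i:]+S[:i]):
  rot[0] = babbaaabababa$
  rot[1] = abbaaabababa$b
  rot[2] = bbaaabababa$ba
  rot[3] = baaabababa$bab
  rot[4] = aaabababa$babb
  rot[5] = aabababa$babba
  rot[6] = abababa$babbaa
  rot[7] = bababa$babbaaa
  rot[8] = ababa$babbaaab
  rot[9] = baba$babbaaaba
  rot[10] = aba$babbaaabab
  rot[11] = ba$babbaaababa
  rot[12] = a$babbaaababab
  rot[13] = $babbaaabababa
Sorted (with $ < everything):
  sorted[0] = $babbaaabababa
  sorted[1] = a$babbaaababab
  sorted[2] = aaabababa$babb
  sorted[3] = aabababa$babba
  sorted[4] = aba$babbaaabab
  sorted[5] = ababa$babbaaab
  sorted[6] = abababa$babbaa
  sorted[7] = abbaaabababa$b
  sorted[8] = ba$babbaaababa
  sorted[9] = baaabababa$bab
  sorted[10] = baba$babbaaaba
  sorted[11] = bababa$babbaaa
  sorted[12] = babbaaabababa$
  sorted[13] = bbaaabababa$ba
sorted[4] = aba$babbaaabab

Answer: aba$babbaaabab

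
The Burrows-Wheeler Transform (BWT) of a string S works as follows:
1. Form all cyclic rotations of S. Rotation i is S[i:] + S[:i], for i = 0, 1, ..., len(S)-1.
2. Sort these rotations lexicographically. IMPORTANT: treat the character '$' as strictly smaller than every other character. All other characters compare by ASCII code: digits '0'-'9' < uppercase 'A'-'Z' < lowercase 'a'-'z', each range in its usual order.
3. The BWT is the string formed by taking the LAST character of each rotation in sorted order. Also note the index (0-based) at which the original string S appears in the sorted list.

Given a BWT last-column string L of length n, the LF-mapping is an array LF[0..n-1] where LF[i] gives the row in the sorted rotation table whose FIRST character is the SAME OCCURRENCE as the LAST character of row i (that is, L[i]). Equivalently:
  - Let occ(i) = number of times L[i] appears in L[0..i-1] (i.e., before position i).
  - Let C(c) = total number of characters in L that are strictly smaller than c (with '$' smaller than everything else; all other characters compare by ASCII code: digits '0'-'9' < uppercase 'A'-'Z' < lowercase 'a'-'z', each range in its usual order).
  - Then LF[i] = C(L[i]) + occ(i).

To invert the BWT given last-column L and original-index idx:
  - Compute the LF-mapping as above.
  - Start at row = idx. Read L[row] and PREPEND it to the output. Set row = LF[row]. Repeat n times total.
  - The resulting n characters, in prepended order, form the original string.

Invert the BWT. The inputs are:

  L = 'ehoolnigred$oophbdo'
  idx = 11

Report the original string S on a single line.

Answer: neighborhoodpoodle$

Derivation:
LF mapping: 4 7 12 13 10 11 9 6 18 5 2 0 14 15 17 8 1 3 16
Walk LF starting at row 11, prepending L[row]:
  step 1: row=11, L[11]='$', prepend. Next row=LF[11]=0
  step 2: row=0, L[0]='e', prepend. Next row=LF[0]=4
  step 3: row=4, L[4]='l', prepend. Next row=LF[4]=10
  step 4: row=10, L[10]='d', prepend. Next row=LF[10]=2
  step 5: row=2, L[2]='o', prepend. Next row=LF[2]=12
  step 6: row=12, L[12]='o', prepend. Next row=LF[12]=14
  step 7: row=14, L[14]='p', prepend. Next row=LF[14]=17
  step 8: row=17, L[17]='d', prepend. Next row=LF[17]=3
  step 9: row=3, L[3]='o', prepend. Next row=LF[3]=13
  step 10: row=13, L[13]='o', prepend. Next row=LF[13]=15
  step 11: row=15, L[15]='h', prepend. Next row=LF[15]=8
  step 12: row=8, L[8]='r', prepend. Next row=LF[8]=18
  step 13: row=18, L[18]='o', prepend. Next row=LF[18]=16
  step 14: row=16, L[16]='b', prepend. Next row=LF[16]=1
  step 15: row=1, L[1]='h', prepend. Next row=LF[1]=7
  step 16: row=7, L[7]='g', prepend. Next row=LF[7]=6
  step 17: row=6, L[6]='i', prepend. Next row=LF[6]=9
  step 18: row=9, L[9]='e', prepend. Next row=LF[9]=5
  step 19: row=5, L[5]='n', prepend. Next row=LF[5]=11
Reversed output: neighborhoodpoodle$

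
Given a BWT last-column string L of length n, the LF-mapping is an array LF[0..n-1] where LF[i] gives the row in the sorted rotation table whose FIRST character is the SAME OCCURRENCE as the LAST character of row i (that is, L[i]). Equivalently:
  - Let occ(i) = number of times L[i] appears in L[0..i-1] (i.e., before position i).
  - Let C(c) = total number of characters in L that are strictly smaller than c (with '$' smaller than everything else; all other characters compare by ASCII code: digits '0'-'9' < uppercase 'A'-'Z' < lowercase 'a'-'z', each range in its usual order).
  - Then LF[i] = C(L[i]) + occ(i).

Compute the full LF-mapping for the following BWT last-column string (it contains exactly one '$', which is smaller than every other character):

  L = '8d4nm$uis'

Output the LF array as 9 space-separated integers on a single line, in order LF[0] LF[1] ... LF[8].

Answer: 2 3 1 6 5 0 8 4 7

Derivation:
Char counts: '$':1, '4':1, '8':1, 'd':1, 'i':1, 'm':1, 'n':1, 's':1, 'u':1
C (first-col start): C('$')=0, C('4')=1, C('8')=2, C('d')=3, C('i')=4, C('m')=5, C('n')=6, C('s')=7, C('u')=8
L[0]='8': occ=0, LF[0]=C('8')+0=2+0=2
L[1]='d': occ=0, LF[1]=C('d')+0=3+0=3
L[2]='4': occ=0, LF[2]=C('4')+0=1+0=1
L[3]='n': occ=0, LF[3]=C('n')+0=6+0=6
L[4]='m': occ=0, LF[4]=C('m')+0=5+0=5
L[5]='$': occ=0, LF[5]=C('$')+0=0+0=0
L[6]='u': occ=0, LF[6]=C('u')+0=8+0=8
L[7]='i': occ=0, LF[7]=C('i')+0=4+0=4
L[8]='s': occ=0, LF[8]=C('s')+0=7+0=7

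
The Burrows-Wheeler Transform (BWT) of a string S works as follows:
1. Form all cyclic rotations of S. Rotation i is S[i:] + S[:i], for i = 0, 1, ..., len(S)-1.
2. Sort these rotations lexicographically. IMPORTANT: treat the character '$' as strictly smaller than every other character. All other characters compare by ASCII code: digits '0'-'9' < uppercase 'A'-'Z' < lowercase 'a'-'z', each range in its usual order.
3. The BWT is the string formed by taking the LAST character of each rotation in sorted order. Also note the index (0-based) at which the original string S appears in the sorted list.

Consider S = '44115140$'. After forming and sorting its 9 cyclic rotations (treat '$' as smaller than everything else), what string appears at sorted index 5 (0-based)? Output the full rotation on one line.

All 9 rotations (rotation i = S[i:]+S[:i]):
  rot[0] = 44115140$
  rot[1] = 4115140$4
  rot[2] = 115140$44
  rot[3] = 15140$441
  rot[4] = 5140$4411
  rot[5] = 140$44115
  rot[6] = 40$441151
  rot[7] = 0$4411514
  rot[8] = $44115140
Sorted (with $ < everything):
  sorted[0] = $44115140
  sorted[1] = 0$4411514
  sorted[2] = 115140$44
  sorted[3] = 140$44115
  sorted[4] = 15140$441
  sorted[5] = 40$441151
  sorted[6] = 4115140$4
  sorted[7] = 44115140$
  sorted[8] = 5140$4411
sorted[5] = 40$441151

Answer: 40$441151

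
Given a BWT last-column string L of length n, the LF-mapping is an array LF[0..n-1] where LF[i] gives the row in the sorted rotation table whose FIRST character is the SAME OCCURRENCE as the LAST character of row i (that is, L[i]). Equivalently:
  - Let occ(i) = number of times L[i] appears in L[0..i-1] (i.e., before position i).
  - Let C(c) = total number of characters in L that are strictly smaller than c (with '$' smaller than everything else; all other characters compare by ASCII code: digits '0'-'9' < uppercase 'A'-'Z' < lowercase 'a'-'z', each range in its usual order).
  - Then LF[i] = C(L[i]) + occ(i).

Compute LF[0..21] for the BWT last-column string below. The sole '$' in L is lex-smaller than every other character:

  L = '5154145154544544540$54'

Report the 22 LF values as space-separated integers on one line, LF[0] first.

Answer: 14 2 15 5 3 6 16 4 17 7 18 8 9 19 10 11 20 12 1 0 21 13

Derivation:
Char counts: '$':1, '0':1, '1':3, '4':9, '5':8
C (first-col start): C('$')=0, C('0')=1, C('1')=2, C('4')=5, C('5')=14
L[0]='5': occ=0, LF[0]=C('5')+0=14+0=14
L[1]='1': occ=0, LF[1]=C('1')+0=2+0=2
L[2]='5': occ=1, LF[2]=C('5')+1=14+1=15
L[3]='4': occ=0, LF[3]=C('4')+0=5+0=5
L[4]='1': occ=1, LF[4]=C('1')+1=2+1=3
L[5]='4': occ=1, LF[5]=C('4')+1=5+1=6
L[6]='5': occ=2, LF[6]=C('5')+2=14+2=16
L[7]='1': occ=2, LF[7]=C('1')+2=2+2=4
L[8]='5': occ=3, LF[8]=C('5')+3=14+3=17
L[9]='4': occ=2, LF[9]=C('4')+2=5+2=7
L[10]='5': occ=4, LF[10]=C('5')+4=14+4=18
L[11]='4': occ=3, LF[11]=C('4')+3=5+3=8
L[12]='4': occ=4, LF[12]=C('4')+4=5+4=9
L[13]='5': occ=5, LF[13]=C('5')+5=14+5=19
L[14]='4': occ=5, LF[14]=C('4')+5=5+5=10
L[15]='4': occ=6, LF[15]=C('4')+6=5+6=11
L[16]='5': occ=6, LF[16]=C('5')+6=14+6=20
L[17]='4': occ=7, LF[17]=C('4')+7=5+7=12
L[18]='0': occ=0, LF[18]=C('0')+0=1+0=1
L[19]='$': occ=0, LF[19]=C('$')+0=0+0=0
L[20]='5': occ=7, LF[20]=C('5')+7=14+7=21
L[21]='4': occ=8, LF[21]=C('4')+8=5+8=13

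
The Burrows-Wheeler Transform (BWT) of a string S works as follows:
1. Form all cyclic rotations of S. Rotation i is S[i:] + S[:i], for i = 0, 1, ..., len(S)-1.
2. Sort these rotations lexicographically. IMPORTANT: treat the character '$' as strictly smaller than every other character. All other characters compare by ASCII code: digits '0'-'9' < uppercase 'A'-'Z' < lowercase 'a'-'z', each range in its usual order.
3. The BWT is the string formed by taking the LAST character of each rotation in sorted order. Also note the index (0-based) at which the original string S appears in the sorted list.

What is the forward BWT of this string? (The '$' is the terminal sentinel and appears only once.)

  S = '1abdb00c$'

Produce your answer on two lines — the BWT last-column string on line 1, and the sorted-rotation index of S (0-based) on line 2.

All 9 rotations (rotation i = S[i:]+S[:i]):
  rot[0] = 1abdb00c$
  rot[1] = abdb00c$1
  rot[2] = bdb00c$1a
  rot[3] = db00c$1ab
  rot[4] = b00c$1abd
  rot[5] = 00c$1abdb
  rot[6] = 0c$1abdb0
  rot[7] = c$1abdb00
  rot[8] = $1abdb00c
Sorted (with $ < everything):
  sorted[0] = $1abdb00c  (last char: 'c')
  sorted[1] = 00c$1abdb  (last char: 'b')
  sorted[2] = 0c$1abdb0  (last char: '0')
  sorted[3] = 1abdb00c$  (last char: '$')
  sorted[4] = abdb00c$1  (last char: '1')
  sorted[5] = b00c$1abd  (last char: 'd')
  sorted[6] = bdb00c$1a  (last char: 'a')
  sorted[7] = c$1abdb00  (last char: '0')
  sorted[8] = db00c$1ab  (last char: 'b')
Last column: cb0$1da0b
Original string S is at sorted index 3

Answer: cb0$1da0b
3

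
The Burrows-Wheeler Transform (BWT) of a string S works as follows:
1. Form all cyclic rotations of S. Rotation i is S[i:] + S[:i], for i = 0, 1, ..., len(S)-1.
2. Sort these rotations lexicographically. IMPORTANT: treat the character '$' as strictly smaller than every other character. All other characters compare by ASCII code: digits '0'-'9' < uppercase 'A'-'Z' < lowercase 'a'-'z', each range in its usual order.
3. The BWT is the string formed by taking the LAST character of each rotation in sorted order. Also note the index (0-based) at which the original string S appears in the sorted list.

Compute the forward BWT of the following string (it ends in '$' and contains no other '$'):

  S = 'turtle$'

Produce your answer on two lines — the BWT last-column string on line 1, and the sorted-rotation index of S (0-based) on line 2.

Answer: eltur$t
5

Derivation:
All 7 rotations (rotation i = S[i:]+S[:i]):
  rot[0] = turtle$
  rot[1] = urtle$t
  rot[2] = rtle$tu
  rot[3] = tle$tur
  rot[4] = le$turt
  rot[5] = e$turtl
  rot[6] = $turtle
Sorted (with $ < everything):
  sorted[0] = $turtle  (last char: 'e')
  sorted[1] = e$turtl  (last char: 'l')
  sorted[2] = le$turt  (last char: 't')
  sorted[3] = rtle$tu  (last char: 'u')
  sorted[4] = tle$tur  (last char: 'r')
  sorted[5] = turtle$  (last char: '$')
  sorted[6] = urtle$t  (last char: 't')
Last column: eltur$t
Original string S is at sorted index 5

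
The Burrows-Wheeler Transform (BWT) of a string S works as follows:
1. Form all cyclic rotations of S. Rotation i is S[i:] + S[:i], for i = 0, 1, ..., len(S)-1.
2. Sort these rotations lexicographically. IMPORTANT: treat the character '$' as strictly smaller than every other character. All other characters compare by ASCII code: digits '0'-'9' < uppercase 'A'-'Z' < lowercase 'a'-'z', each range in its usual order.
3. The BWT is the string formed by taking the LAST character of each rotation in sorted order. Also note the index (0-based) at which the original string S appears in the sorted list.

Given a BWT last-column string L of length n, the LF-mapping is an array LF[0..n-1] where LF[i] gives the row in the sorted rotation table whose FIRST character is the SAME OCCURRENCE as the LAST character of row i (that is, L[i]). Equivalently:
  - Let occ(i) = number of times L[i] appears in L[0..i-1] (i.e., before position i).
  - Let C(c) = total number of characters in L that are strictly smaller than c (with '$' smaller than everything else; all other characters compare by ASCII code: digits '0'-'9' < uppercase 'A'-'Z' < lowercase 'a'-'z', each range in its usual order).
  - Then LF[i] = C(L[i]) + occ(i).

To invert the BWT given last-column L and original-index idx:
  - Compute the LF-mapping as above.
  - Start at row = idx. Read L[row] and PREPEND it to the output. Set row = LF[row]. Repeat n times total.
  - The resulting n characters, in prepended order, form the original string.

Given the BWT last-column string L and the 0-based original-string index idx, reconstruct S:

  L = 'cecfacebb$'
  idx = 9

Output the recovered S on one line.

LF mapping: 4 7 5 9 1 6 8 2 3 0
Walk LF starting at row 9, prepending L[row]:
  step 1: row=9, L[9]='$', prepend. Next row=LF[9]=0
  step 2: row=0, L[0]='c', prepend. Next row=LF[0]=4
  step 3: row=4, L[4]='a', prepend. Next row=LF[4]=1
  step 4: row=1, L[1]='e', prepend. Next row=LF[1]=7
  step 5: row=7, L[7]='b', prepend. Next row=LF[7]=2
  step 6: row=2, L[2]='c', prepend. Next row=LF[2]=5
  step 7: row=5, L[5]='c', prepend. Next row=LF[5]=6
  step 8: row=6, L[6]='e', prepend. Next row=LF[6]=8
  step 9: row=8, L[8]='b', prepend. Next row=LF[8]=3
  step 10: row=3, L[3]='f', prepend. Next row=LF[3]=9
Reversed output: fbeccbeac$

Answer: fbeccbeac$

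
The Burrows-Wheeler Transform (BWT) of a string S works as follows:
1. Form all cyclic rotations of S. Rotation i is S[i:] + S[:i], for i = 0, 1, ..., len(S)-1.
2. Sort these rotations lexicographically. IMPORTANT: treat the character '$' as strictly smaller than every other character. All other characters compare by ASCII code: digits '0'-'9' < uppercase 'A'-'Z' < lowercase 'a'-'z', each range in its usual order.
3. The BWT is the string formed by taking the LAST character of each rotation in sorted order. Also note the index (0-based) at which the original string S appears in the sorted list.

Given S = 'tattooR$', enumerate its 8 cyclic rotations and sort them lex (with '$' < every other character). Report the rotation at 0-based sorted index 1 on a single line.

Answer: R$tattoo

Derivation:
All 8 rotations (rotation i = S[i:]+S[:i]):
  rot[0] = tattooR$
  rot[1] = attooR$t
  rot[2] = ttooR$ta
  rot[3] = tooR$tat
  rot[4] = ooR$tatt
  rot[5] = oR$tatto
  rot[6] = R$tattoo
  rot[7] = $tattooR
Sorted (with $ < everything):
  sorted[0] = $tattooR
  sorted[1] = R$tattoo
  sorted[2] = attooR$t
  sorted[3] = oR$tatto
  sorted[4] = ooR$tatt
  sorted[5] = tattooR$
  sorted[6] = tooR$tat
  sorted[7] = ttooR$ta
sorted[1] = R$tattoo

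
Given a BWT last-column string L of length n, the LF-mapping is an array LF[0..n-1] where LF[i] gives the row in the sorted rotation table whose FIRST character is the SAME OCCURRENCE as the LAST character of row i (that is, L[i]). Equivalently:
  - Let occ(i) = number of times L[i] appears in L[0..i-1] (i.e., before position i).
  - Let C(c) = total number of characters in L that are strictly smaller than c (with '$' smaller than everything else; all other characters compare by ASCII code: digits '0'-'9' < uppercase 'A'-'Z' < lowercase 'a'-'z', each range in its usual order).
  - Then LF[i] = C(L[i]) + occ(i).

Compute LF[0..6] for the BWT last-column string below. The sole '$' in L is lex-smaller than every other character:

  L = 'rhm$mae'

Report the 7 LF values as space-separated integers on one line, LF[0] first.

Answer: 6 3 4 0 5 1 2

Derivation:
Char counts: '$':1, 'a':1, 'e':1, 'h':1, 'm':2, 'r':1
C (first-col start): C('$')=0, C('a')=1, C('e')=2, C('h')=3, C('m')=4, C('r')=6
L[0]='r': occ=0, LF[0]=C('r')+0=6+0=6
L[1]='h': occ=0, LF[1]=C('h')+0=3+0=3
L[2]='m': occ=0, LF[2]=C('m')+0=4+0=4
L[3]='$': occ=0, LF[3]=C('$')+0=0+0=0
L[4]='m': occ=1, LF[4]=C('m')+1=4+1=5
L[5]='a': occ=0, LF[5]=C('a')+0=1+0=1
L[6]='e': occ=0, LF[6]=C('e')+0=2+0=2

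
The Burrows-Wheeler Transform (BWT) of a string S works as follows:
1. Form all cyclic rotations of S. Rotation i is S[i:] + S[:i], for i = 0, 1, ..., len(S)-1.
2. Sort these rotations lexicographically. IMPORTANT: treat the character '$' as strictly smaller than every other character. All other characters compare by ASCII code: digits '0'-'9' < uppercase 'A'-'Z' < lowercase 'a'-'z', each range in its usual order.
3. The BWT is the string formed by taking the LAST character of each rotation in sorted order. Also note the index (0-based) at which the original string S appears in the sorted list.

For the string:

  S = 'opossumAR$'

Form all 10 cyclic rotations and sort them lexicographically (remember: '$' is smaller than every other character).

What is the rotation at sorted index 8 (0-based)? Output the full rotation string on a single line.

All 10 rotations (rotation i = S[i:]+S[:i]):
  rot[0] = opossumAR$
  rot[1] = possumAR$o
  rot[2] = ossumAR$op
  rot[3] = ssumAR$opo
  rot[4] = sumAR$opos
  rot[5] = umAR$oposs
  rot[6] = mAR$opossu
  rot[7] = AR$opossum
  rot[8] = R$opossumA
  rot[9] = $opossumAR
Sorted (with $ < everything):
  sorted[0] = $opossumAR
  sorted[1] = AR$opossum
  sorted[2] = R$opossumA
  sorted[3] = mAR$opossu
  sorted[4] = opossumAR$
  sorted[5] = ossumAR$op
  sorted[6] = possumAR$o
  sorted[7] = ssumAR$opo
  sorted[8] = sumAR$opos
  sorted[9] = umAR$oposs
sorted[8] = sumAR$opos

Answer: sumAR$opos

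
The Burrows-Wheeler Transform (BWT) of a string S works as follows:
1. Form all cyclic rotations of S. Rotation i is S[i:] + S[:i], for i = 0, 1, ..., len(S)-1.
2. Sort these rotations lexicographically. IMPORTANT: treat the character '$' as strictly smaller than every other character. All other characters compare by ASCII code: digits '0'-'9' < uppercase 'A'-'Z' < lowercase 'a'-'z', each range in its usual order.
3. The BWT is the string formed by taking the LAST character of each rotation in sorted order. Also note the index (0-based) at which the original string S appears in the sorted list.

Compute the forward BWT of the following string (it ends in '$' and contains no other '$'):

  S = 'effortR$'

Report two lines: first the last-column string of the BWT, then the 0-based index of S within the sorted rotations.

All 8 rotations (rotation i = S[i:]+S[:i]):
  rot[0] = effortR$
  rot[1] = ffortR$e
  rot[2] = fortR$ef
  rot[3] = ortR$eff
  rot[4] = rtR$effo
  rot[5] = tR$effor
  rot[6] = R$effort
  rot[7] = $effortR
Sorted (with $ < everything):
  sorted[0] = $effortR  (last char: 'R')
  sorted[1] = R$effort  (last char: 't')
  sorted[2] = effortR$  (last char: '$')
  sorted[3] = ffortR$e  (last char: 'e')
  sorted[4] = fortR$ef  (last char: 'f')
  sorted[5] = ortR$eff  (last char: 'f')
  sorted[6] = rtR$effo  (last char: 'o')
  sorted[7] = tR$effor  (last char: 'r')
Last column: Rt$effor
Original string S is at sorted index 2

Answer: Rt$effor
2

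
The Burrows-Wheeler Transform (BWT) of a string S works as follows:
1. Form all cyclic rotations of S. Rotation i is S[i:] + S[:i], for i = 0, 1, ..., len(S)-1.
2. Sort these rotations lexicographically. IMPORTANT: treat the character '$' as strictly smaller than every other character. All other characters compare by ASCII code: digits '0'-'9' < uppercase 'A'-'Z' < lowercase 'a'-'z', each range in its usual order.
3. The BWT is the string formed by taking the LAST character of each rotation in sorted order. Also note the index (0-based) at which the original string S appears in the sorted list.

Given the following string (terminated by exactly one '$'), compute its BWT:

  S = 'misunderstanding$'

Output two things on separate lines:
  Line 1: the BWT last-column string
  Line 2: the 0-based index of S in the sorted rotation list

Answer: gtnndndm$uaieriss
8

Derivation:
All 17 rotations (rotation i = S[i:]+S[:i]):
  rot[0] = misunderstanding$
  rot[1] = isunderstanding$m
  rot[2] = sunderstanding$mi
  rot[3] = understanding$mis
  rot[4] = nderstanding$misu
  rot[5] = derstanding$misun
  rot[6] = erstanding$misund
  rot[7] = rstanding$misunde
  rot[8] = standing$misunder
  rot[9] = tanding$misunders
  rot[10] = anding$misunderst
  rot[11] = nding$misundersta
  rot[12] = ding$misunderstan
  rot[13] = ing$misunderstand
  rot[14] = ng$misunderstandi
  rot[15] = g$misunderstandin
  rot[16] = $misunderstanding
Sorted (with $ < everything):
  sorted[0] = $misunderstanding  (last char: 'g')
  sorted[1] = anding$misunderst  (last char: 't')
  sorted[2] = derstanding$misun  (last char: 'n')
  sorted[3] = ding$misunderstan  (last char: 'n')
  sorted[4] = erstanding$misund  (last char: 'd')
  sorted[5] = g$misunderstandin  (last char: 'n')
  sorted[6] = ing$misunderstand  (last char: 'd')
  sorted[7] = isunderstanding$m  (last char: 'm')
  sorted[8] = misunderstanding$  (last char: '$')
  sorted[9] = nderstanding$misu  (last char: 'u')
  sorted[10] = nding$misundersta  (last char: 'a')
  sorted[11] = ng$misunderstandi  (last char: 'i')
  sorted[12] = rstanding$misunde  (last char: 'e')
  sorted[13] = standing$misunder  (last char: 'r')
  sorted[14] = sunderstanding$mi  (last char: 'i')
  sorted[15] = tanding$misunders  (last char: 's')
  sorted[16] = understanding$mis  (last char: 's')
Last column: gtnndndm$uaieriss
Original string S is at sorted index 8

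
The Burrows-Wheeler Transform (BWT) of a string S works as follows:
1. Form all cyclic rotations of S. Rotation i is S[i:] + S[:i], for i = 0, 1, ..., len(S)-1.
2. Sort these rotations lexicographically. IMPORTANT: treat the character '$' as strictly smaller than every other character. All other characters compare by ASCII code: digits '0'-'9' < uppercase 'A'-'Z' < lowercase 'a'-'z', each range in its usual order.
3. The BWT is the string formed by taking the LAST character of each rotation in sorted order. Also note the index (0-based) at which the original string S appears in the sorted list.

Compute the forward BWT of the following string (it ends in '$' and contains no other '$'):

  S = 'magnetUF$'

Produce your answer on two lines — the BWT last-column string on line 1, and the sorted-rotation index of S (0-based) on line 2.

Answer: FUtmna$ge
6

Derivation:
All 9 rotations (rotation i = S[i:]+S[:i]):
  rot[0] = magnetUF$
  rot[1] = agnetUF$m
  rot[2] = gnetUF$ma
  rot[3] = netUF$mag
  rot[4] = etUF$magn
  rot[5] = tUF$magne
  rot[6] = UF$magnet
  rot[7] = F$magnetU
  rot[8] = $magnetUF
Sorted (with $ < everything):
  sorted[0] = $magnetUF  (last char: 'F')
  sorted[1] = F$magnetU  (last char: 'U')
  sorted[2] = UF$magnet  (last char: 't')
  sorted[3] = agnetUF$m  (last char: 'm')
  sorted[4] = etUF$magn  (last char: 'n')
  sorted[5] = gnetUF$ma  (last char: 'a')
  sorted[6] = magnetUF$  (last char: '$')
  sorted[7] = netUF$mag  (last char: 'g')
  sorted[8] = tUF$magne  (last char: 'e')
Last column: FUtmna$ge
Original string S is at sorted index 6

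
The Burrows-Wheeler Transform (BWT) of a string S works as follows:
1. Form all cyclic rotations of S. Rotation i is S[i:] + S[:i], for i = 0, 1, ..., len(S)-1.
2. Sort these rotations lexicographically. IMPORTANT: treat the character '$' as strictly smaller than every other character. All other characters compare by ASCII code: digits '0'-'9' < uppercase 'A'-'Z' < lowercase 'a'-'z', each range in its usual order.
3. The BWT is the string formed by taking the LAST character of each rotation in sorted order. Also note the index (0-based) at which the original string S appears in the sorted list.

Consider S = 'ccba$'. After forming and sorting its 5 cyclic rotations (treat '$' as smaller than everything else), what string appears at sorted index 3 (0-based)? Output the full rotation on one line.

Answer: cba$c

Derivation:
All 5 rotations (rotation i = S[i:]+S[:i]):
  rot[0] = ccba$
  rot[1] = cba$c
  rot[2] = ba$cc
  rot[3] = a$ccb
  rot[4] = $ccba
Sorted (with $ < everything):
  sorted[0] = $ccba
  sorted[1] = a$ccb
  sorted[2] = ba$cc
  sorted[3] = cba$c
  sorted[4] = ccba$
sorted[3] = cba$c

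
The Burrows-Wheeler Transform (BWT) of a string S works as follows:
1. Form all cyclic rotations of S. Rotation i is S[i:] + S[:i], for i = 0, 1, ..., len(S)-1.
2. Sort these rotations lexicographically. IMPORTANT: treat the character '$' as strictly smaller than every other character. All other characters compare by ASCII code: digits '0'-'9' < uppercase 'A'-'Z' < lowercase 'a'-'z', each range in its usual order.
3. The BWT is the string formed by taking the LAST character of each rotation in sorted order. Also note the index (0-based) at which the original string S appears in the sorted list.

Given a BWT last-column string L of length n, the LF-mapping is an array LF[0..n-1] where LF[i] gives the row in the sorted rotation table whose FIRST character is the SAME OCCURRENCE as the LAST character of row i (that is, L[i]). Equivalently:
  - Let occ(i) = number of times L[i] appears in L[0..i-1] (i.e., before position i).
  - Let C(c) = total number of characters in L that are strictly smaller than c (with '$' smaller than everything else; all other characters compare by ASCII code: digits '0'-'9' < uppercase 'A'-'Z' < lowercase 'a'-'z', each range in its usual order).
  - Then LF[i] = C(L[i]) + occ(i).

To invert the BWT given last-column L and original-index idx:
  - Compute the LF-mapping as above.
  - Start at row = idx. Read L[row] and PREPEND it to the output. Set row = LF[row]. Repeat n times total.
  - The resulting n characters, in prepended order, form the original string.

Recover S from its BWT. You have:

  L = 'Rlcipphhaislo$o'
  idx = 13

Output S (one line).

LF mapping: 1 8 3 6 12 13 4 5 2 7 14 9 10 0 11
Walk LF starting at row 13, prepending L[row]:
  step 1: row=13, L[13]='$', prepend. Next row=LF[13]=0
  step 2: row=0, L[0]='R', prepend. Next row=LF[0]=1
  step 3: row=1, L[1]='l', prepend. Next row=LF[1]=8
  step 4: row=8, L[8]='a', prepend. Next row=LF[8]=2
  step 5: row=2, L[2]='c', prepend. Next row=LF[2]=3
  step 6: row=3, L[3]='i', prepend. Next row=LF[3]=6
  step 7: row=6, L[6]='h', prepend. Next row=LF[6]=4
  step 8: row=4, L[4]='p', prepend. Next row=LF[4]=12
  step 9: row=12, L[12]='o', prepend. Next row=LF[12]=10
  step 10: row=10, L[10]='s', prepend. Next row=LF[10]=14
  step 11: row=14, L[14]='o', prepend. Next row=LF[14]=11
  step 12: row=11, L[11]='l', prepend. Next row=LF[11]=9
  step 13: row=9, L[9]='i', prepend. Next row=LF[9]=7
  step 14: row=7, L[7]='h', prepend. Next row=LF[7]=5
  step 15: row=5, L[5]='p', prepend. Next row=LF[5]=13
Reversed output: philosophicalR$

Answer: philosophicalR$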